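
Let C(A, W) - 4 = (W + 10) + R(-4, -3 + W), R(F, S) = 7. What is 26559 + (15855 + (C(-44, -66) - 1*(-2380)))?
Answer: 44749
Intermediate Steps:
C(A, W) = 21 + W (C(A, W) = 4 + ((W + 10) + 7) = 4 + ((10 + W) + 7) = 4 + (17 + W) = 21 + W)
26559 + (15855 + (C(-44, -66) - 1*(-2380))) = 26559 + (15855 + ((21 - 66) - 1*(-2380))) = 26559 + (15855 + (-45 + 2380)) = 26559 + (15855 + 2335) = 26559 + 18190 = 44749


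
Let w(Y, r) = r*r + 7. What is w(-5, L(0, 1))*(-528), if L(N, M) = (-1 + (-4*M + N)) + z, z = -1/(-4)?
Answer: -15609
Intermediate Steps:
z = ¼ (z = -1*(-¼) = ¼ ≈ 0.25000)
L(N, M) = -¾ + N - 4*M (L(N, M) = (-1 + (-4*M + N)) + ¼ = (-1 + (N - 4*M)) + ¼ = (-1 + N - 4*M) + ¼ = -¾ + N - 4*M)
w(Y, r) = 7 + r² (w(Y, r) = r² + 7 = 7 + r²)
w(-5, L(0, 1))*(-528) = (7 + (-¾ + 0 - 4*1)²)*(-528) = (7 + (-¾ + 0 - 4)²)*(-528) = (7 + (-19/4)²)*(-528) = (7 + 361/16)*(-528) = (473/16)*(-528) = -15609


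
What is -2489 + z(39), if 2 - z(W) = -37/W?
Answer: -96956/39 ≈ -2486.1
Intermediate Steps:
z(W) = 2 + 37/W (z(W) = 2 - (-37)/W = 2 + 37/W)
-2489 + z(39) = -2489 + (2 + 37/39) = -2489 + 115/39 = -96956/39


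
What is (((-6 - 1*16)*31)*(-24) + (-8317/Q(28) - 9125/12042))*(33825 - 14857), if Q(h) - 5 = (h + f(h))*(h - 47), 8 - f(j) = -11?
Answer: 69201554753797/222777 ≈ 3.1063e+8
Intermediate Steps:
f(j) = 19 (f(j) = 8 - 1*(-11) = 8 + 11 = 19)
Q(h) = 5 + (-47 + h)*(19 + h) (Q(h) = 5 + (h + 19)*(h - 47) = 5 + (19 + h)*(-47 + h) = 5 + (-47 + h)*(19 + h))
(((-6 - 1*16)*31)*(-24) + (-8317/Q(28) - 9125/12042))*(33825 - 14857) = (((-6 - 1*16)*31)*(-24) + (-8317/(-888 + 28² - 28*28) - 9125/12042))*(33825 - 14857) = (((-6 - 16)*31)*(-24) + (-8317/(-888 + 784 - 784) - 9125*1/12042))*18968 = (-22*31*(-24) + (-8317/(-888) - 9125/12042))*18968 = (-682*(-24) + (-8317*(-1/888) - 9125/12042))*18968 = (16368 + (8317/888 - 9125/12042))*18968 = (16368 + 15341719/1782216)*18968 = (29186653207/1782216)*18968 = 69201554753797/222777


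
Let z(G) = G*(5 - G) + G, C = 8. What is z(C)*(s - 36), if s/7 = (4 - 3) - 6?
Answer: 1136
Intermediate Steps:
s = -35 (s = 7*((4 - 3) - 6) = 7*(1 - 6) = 7*(-5) = -35)
z(G) = G + G*(5 - G)
z(C)*(s - 36) = (8*(6 - 1*8))*(-35 - 36) = (8*(6 - 8))*(-71) = (8*(-2))*(-71) = -16*(-71) = 1136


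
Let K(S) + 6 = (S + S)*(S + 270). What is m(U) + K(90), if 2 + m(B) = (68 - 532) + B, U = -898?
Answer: 63430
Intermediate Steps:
m(B) = -466 + B (m(B) = -2 + ((68 - 532) + B) = -2 + (-464 + B) = -466 + B)
K(S) = -6 + 2*S*(270 + S) (K(S) = -6 + (S + S)*(S + 270) = -6 + (2*S)*(270 + S) = -6 + 2*S*(270 + S))
m(U) + K(90) = (-466 - 898) + (-6 + 2*90² + 540*90) = -1364 + (-6 + 2*8100 + 48600) = -1364 + (-6 + 16200 + 48600) = -1364 + 64794 = 63430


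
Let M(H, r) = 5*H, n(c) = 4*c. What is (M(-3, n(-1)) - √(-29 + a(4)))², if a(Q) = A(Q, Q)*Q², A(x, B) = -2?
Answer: (15 + I*√61)² ≈ 164.0 + 234.31*I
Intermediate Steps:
a(Q) = -2*Q²
(M(-3, n(-1)) - √(-29 + a(4)))² = (5*(-3) - √(-29 - 2*4²))² = (-15 - √(-29 - 2*16))² = (-15 - √(-29 - 32))² = (-15 - √(-61))² = (-15 - I*√61)²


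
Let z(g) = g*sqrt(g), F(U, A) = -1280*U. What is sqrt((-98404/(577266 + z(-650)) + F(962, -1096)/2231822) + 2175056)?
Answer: sqrt(2427168300336/1115911 - 98404/(577266 - 3250*I*sqrt(26))) ≈ 1474.8 - 0.e-6*I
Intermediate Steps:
z(g) = g**(3/2)
sqrt((-98404/(577266 + z(-650)) + F(962, -1096)/2231822) + 2175056) = sqrt((-98404/(577266 + (-650)**(3/2)) - 1280*962/2231822) + 2175056) = sqrt((-98404/(577266 - 3250*I*sqrt(26)) - 1231360*1/2231822) + 2175056) = sqrt((-98404/(577266 - 3250*I*sqrt(26)) - 615680/1115911) + 2175056) = sqrt((-615680/1115911 - 98404/(577266 - 3250*I*sqrt(26))) + 2175056) = sqrt(2427168300336/1115911 - 98404/(577266 - 3250*I*sqrt(26)))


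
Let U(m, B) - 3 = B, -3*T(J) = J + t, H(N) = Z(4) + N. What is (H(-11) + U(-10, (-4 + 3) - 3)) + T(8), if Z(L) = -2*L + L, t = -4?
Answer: -52/3 ≈ -17.333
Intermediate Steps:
Z(L) = -L
H(N) = -4 + N (H(N) = -1*4 + N = -4 + N)
T(J) = 4/3 - J/3 (T(J) = -(J - 4)/3 = -(-4 + J)/3 = 4/3 - J/3)
U(m, B) = 3 + B
(H(-11) + U(-10, (-4 + 3) - 3)) + T(8) = ((-4 - 11) + (3 + ((-4 + 3) - 3))) + (4/3 - ⅓*8) = (-15 + (3 + (-1 - 3))) + (4/3 - 8/3) = (-15 + (3 - 4)) - 4/3 = (-15 - 1) - 4/3 = -16 - 4/3 = -52/3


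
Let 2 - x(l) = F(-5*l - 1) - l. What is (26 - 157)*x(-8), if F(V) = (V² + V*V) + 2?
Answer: 399550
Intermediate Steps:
F(V) = 2 + 2*V² (F(V) = (V² + V²) + 2 = 2*V² + 2 = 2 + 2*V²)
x(l) = l - 2*(-1 - 5*l)² (x(l) = 2 - ((2 + 2*(-5*l - 1)²) - l) = 2 - ((2 + 2*(-1 - 5*l)²) - l) = 2 - (2 - l + 2*(-1 - 5*l)²) = 2 + (-2 + l - 2*(-1 - 5*l)²) = l - 2*(-1 - 5*l)²)
(26 - 157)*x(-8) = (26 - 157)*(-8 - 2*(1 + 5*(-8))²) = -131*(-8 - 2*(1 - 40)²) = -131*(-8 - 2*(-39)²) = -131*(-8 - 2*1521) = -131*(-8 - 3042) = -131*(-3050) = 399550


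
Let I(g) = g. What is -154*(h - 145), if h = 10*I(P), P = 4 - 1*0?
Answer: 16170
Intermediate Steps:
P = 4 (P = 4 + 0 = 4)
h = 40 (h = 10*4 = 40)
-154*(h - 145) = -154*(40 - 145) = -154*(-105) = 16170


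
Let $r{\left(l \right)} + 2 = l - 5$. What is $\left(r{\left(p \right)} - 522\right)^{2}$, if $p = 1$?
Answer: $278784$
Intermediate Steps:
$r{\left(l \right)} = -7 + l$ ($r{\left(l \right)} = -2 + \left(l - 5\right) = -2 + \left(-5 + l\right) = -7 + l$)
$\left(r{\left(p \right)} - 522\right)^{2} = \left(\left(-7 + 1\right) - 522\right)^{2} = \left(-6 - 522\right)^{2} = \left(-528\right)^{2} = 278784$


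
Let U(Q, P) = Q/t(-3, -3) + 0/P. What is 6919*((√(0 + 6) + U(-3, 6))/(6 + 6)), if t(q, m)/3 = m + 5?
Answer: -6919/24 + 6919*√6/12 ≈ 1124.0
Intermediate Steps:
t(q, m) = 15 + 3*m (t(q, m) = 3*(m + 5) = 3*(5 + m) = 15 + 3*m)
U(Q, P) = Q/6 (U(Q, P) = Q/(15 + 3*(-3)) + 0/P = Q/(15 - 9) + 0 = Q/6 + 0 = Q/6)
6919*((√(0 + 6) + U(-3, 6))/(6 + 6)) = 6919*((√(0 + 6) + (⅙)*(-3))/(6 + 6)) = 6919*((√6 - ½)/12) = 6919*((-½ + √6)*(1/12)) = 6919*(-1/24 + √6/12) = -6919/24 + 6919*√6/12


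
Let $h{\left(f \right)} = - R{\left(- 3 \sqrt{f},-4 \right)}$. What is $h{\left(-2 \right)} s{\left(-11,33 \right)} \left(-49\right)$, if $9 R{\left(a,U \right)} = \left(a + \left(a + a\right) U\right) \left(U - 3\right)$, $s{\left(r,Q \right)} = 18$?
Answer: $- 14406 i \sqrt{2} \approx - 20373.0 i$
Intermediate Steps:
$R{\left(a,U \right)} = \frac{\left(-3 + U\right) \left(a + 2 U a\right)}{9}$ ($R{\left(a,U \right)} = \frac{\left(a + \left(a + a\right) U\right) \left(U - 3\right)}{9} = \frac{\left(a + 2 a U\right) \left(-3 + U\right)}{9} = \frac{\left(a + 2 U a\right) \left(-3 + U\right)}{9} = \frac{\left(-3 + U\right) \left(a + 2 U a\right)}{9}$)
$h{\left(f \right)} = \frac{49 \sqrt{f}}{3}$ ($h{\left(f \right)} = - \frac{- 3 \sqrt{f} \left(-3 - -20 + 2 \left(-4\right)^{2}\right)}{9} = - \frac{- 3 \sqrt{f} \left(-3 + 20 + 2 \cdot 16\right)}{9} = - \frac{- 3 \sqrt{f} \left(-3 + 20 + 32\right)}{9} = - \frac{- 3 \sqrt{f} 49}{9} = - \frac{\left(-49\right) \sqrt{f}}{3} = \frac{49 \sqrt{f}}{3}$)
$h{\left(-2 \right)} s{\left(-11,33 \right)} \left(-49\right) = \frac{49 \sqrt{-2}}{3} \cdot 18 \left(-49\right) = \frac{49 i \sqrt{2}}{3} \left(-882\right) = - 14406 i \sqrt{2}$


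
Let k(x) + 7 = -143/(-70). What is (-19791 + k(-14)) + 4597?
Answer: -1063927/70 ≈ -15199.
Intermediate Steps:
k(x) = -347/70 (k(x) = -7 - 143/(-70) = -7 - 143*(-1/70) = -7 + 143/70 = -347/70)
(-19791 + k(-14)) + 4597 = (-19791 - 347/70) + 4597 = -1385717/70 + 4597 = -1063927/70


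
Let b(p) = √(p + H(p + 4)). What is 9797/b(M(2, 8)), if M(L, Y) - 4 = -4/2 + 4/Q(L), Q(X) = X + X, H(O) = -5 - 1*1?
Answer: -9797*I*√3/3 ≈ -5656.3*I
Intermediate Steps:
H(O) = -6 (H(O) = -5 - 1 = -6)
Q(X) = 2*X
M(L, Y) = 2 + 2/L (M(L, Y) = 4 + (-4/2 + 4/((2*L))) = 4 + (-4*½ + 4*(1/(2*L))) = 4 + (-2 + 2/L) = 2 + 2/L)
b(p) = √(-6 + p) (b(p) = √(p - 6) = √(-6 + p))
9797/b(M(2, 8)) = 9797/(√(-6 + (2 + 2/2))) = 9797/(√(-6 + (2 + 2*(½)))) = 9797/(√(-6 + (2 + 1))) = 9797/(√(-6 + 3)) = 9797/(√(-3)) = 9797/((I*√3)) = 9797*(-I*√3/3) = -9797*I*√3/3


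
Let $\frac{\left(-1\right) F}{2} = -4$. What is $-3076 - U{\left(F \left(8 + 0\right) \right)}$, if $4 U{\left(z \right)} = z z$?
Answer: $-4100$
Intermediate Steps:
$F = 8$ ($F = \left(-2\right) \left(-4\right) = 8$)
$U{\left(z \right)} = \frac{z^{2}}{4}$ ($U{\left(z \right)} = \frac{z z}{4} = \frac{z^{2}}{4}$)
$-3076 - U{\left(F \left(8 + 0\right) \right)} = -3076 - \frac{\left(8 \left(8 + 0\right)\right)^{2}}{4} = -3076 - \frac{\left(8 \cdot 8\right)^{2}}{4} = -3076 - \frac{64^{2}}{4} = -3076 - \frac{1}{4} \cdot 4096 = -3076 - 1024 = -4100$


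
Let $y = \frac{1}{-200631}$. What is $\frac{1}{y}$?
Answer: $-200631$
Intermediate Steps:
$y = - \frac{1}{200631} \approx -4.9843 \cdot 10^{-6}$
$\frac{1}{y} = \frac{1}{- \frac{1}{200631}} = -200631$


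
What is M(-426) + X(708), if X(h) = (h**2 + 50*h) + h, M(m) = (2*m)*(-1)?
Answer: 538224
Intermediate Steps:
M(m) = -2*m
X(h) = h**2 + 51*h
M(-426) + X(708) = -2*(-426) + 708*(51 + 708) = 852 + 708*759 = 852 + 537372 = 538224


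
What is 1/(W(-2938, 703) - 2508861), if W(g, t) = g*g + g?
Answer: 1/6120045 ≈ 1.6340e-7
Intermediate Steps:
W(g, t) = g + g² (W(g, t) = g² + g = g + g²)
1/(W(-2938, 703) - 2508861) = 1/(-2938*(1 - 2938) - 2508861) = 1/(-2938*(-2937) - 2508861) = 1/(8628906 - 2508861) = 1/6120045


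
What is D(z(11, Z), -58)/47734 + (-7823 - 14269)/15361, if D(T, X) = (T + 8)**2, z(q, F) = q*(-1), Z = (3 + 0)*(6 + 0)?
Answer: -1054401279/733241974 ≈ -1.4380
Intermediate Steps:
Z = 18 (Z = 3*6 = 18)
z(q, F) = -q
D(T, X) = (8 + T)**2
D(z(11, Z), -58)/47734 + (-7823 - 14269)/15361 = (8 - 1*11)**2/47734 + (-7823 - 14269)/15361 = (8 - 11)**2*(1/47734) - 22092*1/15361 = (-3)**2*(1/47734) - 22092/15361 = 9*(1/47734) - 22092/15361 = 9/47734 - 22092/15361 = -1054401279/733241974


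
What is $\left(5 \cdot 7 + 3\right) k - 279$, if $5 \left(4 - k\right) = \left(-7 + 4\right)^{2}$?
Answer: $- \frac{977}{5} \approx -195.4$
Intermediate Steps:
$k = \frac{11}{5}$ ($k = 4 - \frac{\left(-7 + 4\right)^{2}}{5} = 4 - \frac{\left(-3\right)^{2}}{5} = 4 - \frac{9}{5} = \frac{11}{5} \approx 2.2$)
$\left(5 \cdot 7 + 3\right) k - 279 = \left(5 \cdot 7 + 3\right) \frac{11}{5} - 279 = \left(35 + 3\right) \frac{11}{5} - 279 = 38 \cdot \frac{11}{5} - 279 = \frac{418}{5} - 279 = - \frac{977}{5}$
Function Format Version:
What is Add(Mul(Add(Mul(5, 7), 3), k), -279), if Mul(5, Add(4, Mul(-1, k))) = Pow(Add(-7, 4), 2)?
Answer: Rational(-977, 5) ≈ -195.40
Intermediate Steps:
k = Rational(11, 5) (k = Add(4, Mul(Rational(-1, 5), Pow(Add(-7, 4), 2))) = Add(4, Mul(Rational(-1, 5), Pow(-3, 2))) = Add(4, Mul(Rational(-1, 5), 9)) = Add(4, Rational(-9, 5)) = Rational(11, 5) ≈ 2.2000)
Add(Mul(Add(Mul(5, 7), 3), k), -279) = Add(Mul(Add(Mul(5, 7), 3), Rational(11, 5)), -279) = Add(Mul(Add(35, 3), Rational(11, 5)), -279) = Add(Mul(38, Rational(11, 5)), -279) = Add(Rational(418, 5), -279) = Rational(-977, 5)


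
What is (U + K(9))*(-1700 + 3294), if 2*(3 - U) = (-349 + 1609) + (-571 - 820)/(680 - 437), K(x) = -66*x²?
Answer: -2312485139/243 ≈ -9.5164e+6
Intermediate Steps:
U = -303331/486 (U = 3 - ((-349 + 1609) + (-571 - 820)/(680 - 437))/2 = 3 - (1260 - 1391/243)/2 = 3 - ½*304789/243 = 3 - 304789/486 = -303331/486 ≈ -624.14)
(U + K(9))*(-1700 + 3294) = (-303331/486 - 66*9²)*(-1700 + 3294) = (-303331/486 - 66*81)*1594 = (-303331/486 - 5346)*1594 = -2901487/486*1594 = -2312485139/243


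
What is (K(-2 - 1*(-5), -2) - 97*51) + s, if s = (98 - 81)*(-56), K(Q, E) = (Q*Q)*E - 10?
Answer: -5927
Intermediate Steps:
K(Q, E) = -10 + E*Q² (K(Q, E) = Q²*E - 10 = E*Q² - 10 = -10 + E*Q²)
s = -952 (s = 17*(-56) = -952)
(K(-2 - 1*(-5), -2) - 97*51) + s = ((-10 - 2*(-2 - 1*(-5))²) - 97*51) - 952 = ((-10 - 2*(-2 + 5)²) - 4947) - 952 = ((-10 - 2*3²) - 4947) - 952 = ((-10 - 2*9) - 4947) - 952 = ((-10 - 18) - 4947) - 952 = (-28 - 4947) - 952 = -4975 - 952 = -5927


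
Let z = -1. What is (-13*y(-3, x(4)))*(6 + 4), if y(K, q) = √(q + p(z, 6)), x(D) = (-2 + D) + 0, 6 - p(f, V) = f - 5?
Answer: -130*√14 ≈ -486.42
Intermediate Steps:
p(f, V) = 11 - f (p(f, V) = 6 - (f - 5) = 6 - (-5 + f) = 6 + (5 - f) = 11 - f)
x(D) = -2 + D
y(K, q) = √(12 + q) (y(K, q) = √(q + (11 - 1*(-1))) = √(q + (11 + 1)) = √(q + 12) = √(12 + q))
(-13*y(-3, x(4)))*(6 + 4) = (-13*√(12 + (-2 + 4)))*(6 + 4) = -13*√(12 + 2)*10 = -13*√14*10 = -130*√14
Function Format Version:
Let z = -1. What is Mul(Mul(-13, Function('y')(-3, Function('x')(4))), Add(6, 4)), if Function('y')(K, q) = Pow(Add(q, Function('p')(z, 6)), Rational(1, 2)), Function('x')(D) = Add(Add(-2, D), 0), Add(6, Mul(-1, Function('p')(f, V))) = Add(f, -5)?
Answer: Mul(-130, Pow(14, Rational(1, 2))) ≈ -486.42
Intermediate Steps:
Function('p')(f, V) = Add(11, Mul(-1, f)) (Function('p')(f, V) = Add(6, Mul(-1, Add(f, -5))) = Add(6, Mul(-1, Add(-5, f))) = Add(6, Add(5, Mul(-1, f))) = Add(11, Mul(-1, f)))
Function('x')(D) = Add(-2, D)
Function('y')(K, q) = Pow(Add(12, q), Rational(1, 2)) (Function('y')(K, q) = Pow(Add(q, Add(11, Mul(-1, -1))), Rational(1, 2)) = Pow(Add(q, Add(11, 1)), Rational(1, 2)) = Pow(Add(q, 12), Rational(1, 2)) = Pow(Add(12, q), Rational(1, 2)))
Mul(Mul(-13, Function('y')(-3, Function('x')(4))), Add(6, 4)) = Mul(Mul(-13, Pow(Add(12, Add(-2, 4)), Rational(1, 2))), Add(6, 4)) = Mul(Mul(-13, Pow(Add(12, 2), Rational(1, 2))), 10) = Mul(Mul(-13, Pow(14, Rational(1, 2))), 10) = Mul(-130, Pow(14, Rational(1, 2)))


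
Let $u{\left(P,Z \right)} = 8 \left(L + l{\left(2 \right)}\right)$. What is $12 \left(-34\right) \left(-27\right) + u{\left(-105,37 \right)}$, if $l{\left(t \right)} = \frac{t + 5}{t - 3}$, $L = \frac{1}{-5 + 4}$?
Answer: $10952$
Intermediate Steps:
$L = -1$ ($L = \frac{1}{-1} = -1$)
$l{\left(t \right)} = \frac{5 + t}{-3 + t}$
$u{\left(P,Z \right)} = -64$ ($u{\left(P,Z \right)} = 8 \left(-1 + \frac{5 + 2}{-3 + 2}\right) = 8 \left(-1 + \frac{1}{-1} \cdot 7\right) = 8 \left(-1 - 7\right) = 8 \left(-8\right) = -64$)
$12 \left(-34\right) \left(-27\right) + u{\left(-105,37 \right)} = 12 \left(-34\right) \left(-27\right) - 64 = \left(-408\right) \left(-27\right) - 64 = 11016 - 64 = 10952$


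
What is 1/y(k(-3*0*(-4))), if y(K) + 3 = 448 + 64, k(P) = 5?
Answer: 1/509 ≈ 0.0019646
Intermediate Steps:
y(K) = 509 (y(K) = -3 + (448 + 64) = -3 + 512 = 509)
1/y(k(-3*0*(-4))) = 1/509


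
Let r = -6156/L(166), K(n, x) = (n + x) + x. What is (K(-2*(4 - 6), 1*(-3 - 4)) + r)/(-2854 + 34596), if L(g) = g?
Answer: -1954/1317293 ≈ -0.0014833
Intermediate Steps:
K(n, x) = n + 2*x
r = -3078/83 (r = -6156/166 = -6156*1/166 = -3078/83 ≈ -37.084)
(K(-2*(4 - 6), 1*(-3 - 4)) + r)/(-2854 + 34596) = ((-2*(4 - 6) + 2*(1*(-3 - 4))) - 3078/83)/(-2854 + 34596) = ((-2*(-2) + 2*(1*(-7))) - 3078/83)/31742 = ((4 + 2*(-7)) - 3078/83)*(1/31742) = ((4 - 14) - 3078/83)*(1/31742) = (-10 - 3078/83)*(1/31742) = -3908/83*1/31742 = -1954/1317293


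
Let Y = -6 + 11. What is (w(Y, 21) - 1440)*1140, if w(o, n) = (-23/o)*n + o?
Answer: -1746024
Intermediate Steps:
Y = 5
w(o, n) = o - 23*n/o (w(o, n) = -23*n/o + o = o - 23*n/o)
(w(Y, 21) - 1440)*1140 = ((5 - 23*21/5) - 1440)*1140 = ((5 - 23*21*⅕) - 1440)*1140 = ((5 - 483/5) - 1440)*1140 = (-458/5 - 1440)*1140 = -7658/5*1140 = -1746024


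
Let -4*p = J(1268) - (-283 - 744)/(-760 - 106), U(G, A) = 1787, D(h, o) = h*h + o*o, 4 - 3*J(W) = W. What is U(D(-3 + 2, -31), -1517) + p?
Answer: 19668209/10392 ≈ 1892.6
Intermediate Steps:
J(W) = 4/3 - W/3
D(h, o) = h**2 + o**2
p = 1097705/10392 (p = -((4/3 - 1/3*1268) - (-283 - 744)/(-760 - 106))/4 = -((4/3 - 1268/3) - (-1027)/(-866))/4 = -(-1264/3 - (-1027)*(-1)/866)/4 = -(-1264/3 - 1*1027/866)/4 = -(-1264/3 - 1027/866)/4 = -1/4*(-1097705/2598) = 1097705/10392 ≈ 105.63)
U(D(-3 + 2, -31), -1517) + p = 1787 + 1097705/10392 = 19668209/10392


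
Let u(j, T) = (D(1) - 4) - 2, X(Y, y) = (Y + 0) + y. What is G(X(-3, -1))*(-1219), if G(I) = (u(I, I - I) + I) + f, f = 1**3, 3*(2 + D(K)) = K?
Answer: 39008/3 ≈ 13003.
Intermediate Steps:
D(K) = -2 + K/3
f = 1
X(Y, y) = Y + y
u(j, T) = -23/3 (u(j, T) = ((-2 + (1/3)*1) - 4) - 2 = ((-2 + 1/3) - 4) - 2 = (-5/3 - 4) - 2 = -17/3 - 2 = -23/3)
G(I) = -20/3 + I (G(I) = (-23/3 + I) + 1 = -20/3 + I)
G(X(-3, -1))*(-1219) = (-20/3 + (-3 - 1))*(-1219) = (-20/3 - 4)*(-1219) = -32/3*(-1219) = 39008/3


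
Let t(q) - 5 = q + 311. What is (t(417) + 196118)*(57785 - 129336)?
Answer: -14084885901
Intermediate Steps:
t(q) = 316 + q (t(q) = 5 + (q + 311) = 5 + (311 + q) = 316 + q)
(t(417) + 196118)*(57785 - 129336) = ((316 + 417) + 196118)*(57785 - 129336) = (733 + 196118)*(-71551) = 196851*(-71551) = -14084885901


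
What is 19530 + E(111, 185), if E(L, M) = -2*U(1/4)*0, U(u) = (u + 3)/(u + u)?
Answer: 19530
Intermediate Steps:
U(u) = (3 + u)/(2*u) (U(u) = (3 + u)/((2*u)) = (3 + u)*(1/(2*u)) = (3 + u)/(2*u))
E(L, M) = 0 (E(L, M) = -(3 + 1/4)/(1/4)*0 = -(3 + ¼)/¼*0 = -4*13/4*0 = -2*13/2*0 = -13*0 = 0)
19530 + E(111, 185) = 19530 + 0 = 19530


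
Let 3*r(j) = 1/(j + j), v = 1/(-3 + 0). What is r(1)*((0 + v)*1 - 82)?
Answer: -247/18 ≈ -13.722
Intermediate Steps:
v = -⅓ (v = 1/(-3) = -⅓ ≈ -0.33333)
r(j) = 1/(6*j) (r(j) = 1/(3*(j + j)) = 1/(3*((2*j))) = (1/(2*j))/3 = 1/(6*j))
r(1)*((0 + v)*1 - 82) = ((⅙)/1)*((0 - ⅓)*1 - 82) = ((⅙)*1)*(-⅓*1 - 82) = (-⅓ - 82)/6 = (⅙)*(-247/3) = -247/18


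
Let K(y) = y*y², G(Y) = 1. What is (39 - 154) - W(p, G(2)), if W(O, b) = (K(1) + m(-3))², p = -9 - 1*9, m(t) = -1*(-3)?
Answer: -131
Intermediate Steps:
K(y) = y³
m(t) = 3
p = -18 (p = -9 - 9 = -18)
W(O, b) = 16 (W(O, b) = (1³ + 3)² = (1 + 3)² = 4² = 16)
(39 - 154) - W(p, G(2)) = (39 - 154) - 1*16 = -115 - 16 = -131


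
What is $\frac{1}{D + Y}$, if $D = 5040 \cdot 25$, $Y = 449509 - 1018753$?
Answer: $- \frac{1}{443244} \approx -2.2561 \cdot 10^{-6}$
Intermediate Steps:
$Y = -569244$
$D = 126000$
$\frac{1}{D + Y} = \frac{1}{126000 - 569244} = \frac{1}{-443244} = - \frac{1}{443244}$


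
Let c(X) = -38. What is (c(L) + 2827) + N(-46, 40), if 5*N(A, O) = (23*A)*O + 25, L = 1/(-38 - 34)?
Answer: -5670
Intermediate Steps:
L = -1/72 (L = 1/(-72) = -1/72 ≈ -0.013889)
N(A, O) = 5 + 23*A*O/5 (N(A, O) = ((23*A)*O + 25)/5 = (23*A*O + 25)/5 = (25 + 23*A*O)/5 = 5 + 23*A*O/5)
(c(L) + 2827) + N(-46, 40) = (-38 + 2827) + (5 + (23/5)*(-46)*40) = 2789 + (5 - 8464) = 2789 - 8459 = -5670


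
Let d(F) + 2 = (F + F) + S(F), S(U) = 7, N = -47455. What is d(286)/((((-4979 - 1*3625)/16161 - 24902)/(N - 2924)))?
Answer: 156592995321/134149942 ≈ 1167.3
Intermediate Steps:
d(F) = 5 + 2*F (d(F) = -2 + ((F + F) + 7) = -2 + (2*F + 7) = -2 + (7 + 2*F) = 5 + 2*F)
d(286)/((((-4979 - 1*3625)/16161 - 24902)/(N - 2924))) = (5 + 2*286)/((((-4979 - 1*3625)/16161 - 24902)/(-47455 - 2924))) = (5 + 572)/((((-4979 - 3625)*(1/16161) - 24902)/(-50379))) = 577/(((-8604*1/16161 - 24902)*(-1/50379))) = 577/(((-2868/5387 - 24902)*(-1/50379))) = 577/((-134149942/5387*(-1/50379))) = 577/(134149942/271391673) = 577*(271391673/134149942) = 156592995321/134149942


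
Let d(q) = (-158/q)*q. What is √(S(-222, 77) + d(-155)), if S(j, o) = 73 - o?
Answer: 9*I*√2 ≈ 12.728*I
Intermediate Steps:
d(q) = -158
√(S(-222, 77) + d(-155)) = √((73 - 1*77) - 158) = √((73 - 77) - 158) = √(-4 - 158) = √(-162) = 9*I*√2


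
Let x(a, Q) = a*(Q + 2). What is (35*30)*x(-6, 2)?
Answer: -25200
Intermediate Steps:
x(a, Q) = a*(2 + Q)
(35*30)*x(-6, 2) = (35*30)*(-6*(2 + 2)) = 1050*(-6*4) = 1050*(-24) = -25200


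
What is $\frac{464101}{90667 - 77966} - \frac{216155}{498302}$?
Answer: $\frac{228517071847}{6328933702} \approx 36.107$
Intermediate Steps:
$\frac{464101}{90667 - 77966} - \frac{216155}{498302} = \frac{464101}{12701} - \frac{216155}{498302} = \frac{228517071847}{6328933702}$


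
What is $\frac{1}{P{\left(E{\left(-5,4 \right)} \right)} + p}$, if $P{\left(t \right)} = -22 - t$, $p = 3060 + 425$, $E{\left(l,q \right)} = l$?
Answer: $\frac{1}{3468} \approx 0.00028835$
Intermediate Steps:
$p = 3485$
$\frac{1}{P{\left(E{\left(-5,4 \right)} \right)} + p} = \frac{1}{\left(-22 - -5\right) + 3485} = \frac{1}{\left(-22 + 5\right) + 3485} = \frac{1}{-17 + 3485} = \frac{1}{3468}$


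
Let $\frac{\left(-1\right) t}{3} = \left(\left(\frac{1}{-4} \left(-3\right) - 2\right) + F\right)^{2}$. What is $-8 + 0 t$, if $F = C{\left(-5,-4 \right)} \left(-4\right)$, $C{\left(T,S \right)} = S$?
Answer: $-8$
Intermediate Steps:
$F = 16$ ($F = \left(-4\right) \left(-4\right) = 16$)
$t = - \frac{10443}{16}$ ($t = - 3 \left(\left(\frac{1}{-4} \left(-3\right) - 2\right) + 16\right)^{2} = - 3 \left(\left(\left(- \frac{1}{4}\right) \left(-3\right) - 2\right) + 16\right)^{2} = - 3 \left(\left(\frac{3}{4} - 2\right) + 16\right)^{2} = - 3 \left(- \frac{5}{4} + 16\right)^{2} = - 3 \left(\frac{59}{4}\right)^{2} = \left(-3\right) \frac{3481}{16} = - \frac{10443}{16} \approx -652.69$)
$-8 + 0 t = -8 + 0 \left(- \frac{10443}{16}\right) = -8 + 0 = -8$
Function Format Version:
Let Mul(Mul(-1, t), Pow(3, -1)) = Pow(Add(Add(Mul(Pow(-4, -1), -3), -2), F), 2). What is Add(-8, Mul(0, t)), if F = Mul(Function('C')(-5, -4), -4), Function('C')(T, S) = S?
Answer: -8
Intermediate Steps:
F = 16 (F = Mul(-4, -4) = 16)
t = Rational(-10443, 16) (t = Mul(-3, Pow(Add(Add(Mul(Pow(-4, -1), -3), -2), 16), 2)) = Mul(-3, Pow(Add(Add(Mul(Rational(-1, 4), -3), -2), 16), 2)) = Mul(-3, Pow(Add(Add(Rational(3, 4), -2), 16), 2)) = Mul(-3, Pow(Add(Rational(-5, 4), 16), 2)) = Mul(-3, Pow(Rational(59, 4), 2)) = Mul(-3, Rational(3481, 16)) = Rational(-10443, 16) ≈ -652.69)
Add(-8, Mul(0, t)) = Add(-8, Mul(0, Rational(-10443, 16))) = Add(-8, 0) = -8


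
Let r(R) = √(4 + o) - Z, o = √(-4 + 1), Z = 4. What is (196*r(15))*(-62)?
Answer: 48608 - 12152*√(4 + I*√3) ≈ 23765.0 - 5147.8*I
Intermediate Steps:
o = I*√3 (o = √(-3) = I*√3 ≈ 1.732*I)
r(R) = -4 + √(4 + I*√3) (r(R) = √(4 + I*√3) - 1*4 = √(4 + I*√3) - 4 = -4 + √(4 + I*√3))
(196*r(15))*(-62) = (196*(-4 + √(4 + I*√3)))*(-62) = (-784 + 196*√(4 + I*√3))*(-62) = 48608 - 12152*√(4 + I*√3)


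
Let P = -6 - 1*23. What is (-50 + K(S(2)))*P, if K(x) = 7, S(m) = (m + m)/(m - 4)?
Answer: 1247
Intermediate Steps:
S(m) = 2*m/(-4 + m) (S(m) = (2*m)/(-4 + m) = 2*m/(-4 + m))
P = -29 (P = -6 - 23 = -29)
(-50 + K(S(2)))*P = (-50 + 7)*(-29) = -43*(-29) = 1247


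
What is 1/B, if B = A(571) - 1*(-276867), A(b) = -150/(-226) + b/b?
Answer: 113/31286159 ≈ 3.6118e-6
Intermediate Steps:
A(b) = 188/113 (A(b) = -150*(-1/226) + 1 = 75/113 + 1 = 188/113)
B = 31286159/113 (B = 188/113 - 1*(-276867) = 188/113 + 276867 = 31286159/113 ≈ 2.7687e+5)
1/B = 1/(31286159/113) = 113/31286159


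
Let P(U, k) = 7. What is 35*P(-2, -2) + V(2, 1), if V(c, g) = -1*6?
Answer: 239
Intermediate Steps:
V(c, g) = -6
35*P(-2, -2) + V(2, 1) = 35*7 - 6 = 245 - 6 = 239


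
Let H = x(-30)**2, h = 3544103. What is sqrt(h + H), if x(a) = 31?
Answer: 6*sqrt(98474) ≈ 1882.8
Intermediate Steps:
H = 961 (H = 31**2 = 961)
sqrt(h + H) = sqrt(3544103 + 961) = sqrt(3545064) = 6*sqrt(98474)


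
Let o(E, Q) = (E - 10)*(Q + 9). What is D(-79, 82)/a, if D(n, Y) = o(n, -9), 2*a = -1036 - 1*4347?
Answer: 0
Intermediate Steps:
a = -5383/2 (a = (-1036 - 1*4347)/2 = (-1036 - 4347)/2 = (½)*(-5383) = -5383/2 ≈ -2691.5)
o(E, Q) = (-10 + E)*(9 + Q)
D(n, Y) = 0 (D(n, Y) = -90 - 10*(-9) + 9*n + n*(-9) = -90 + 90 + 9*n - 9*n = 0)
D(-79, 82)/a = 0/(-5383/2) = 0*(-2/5383) = 0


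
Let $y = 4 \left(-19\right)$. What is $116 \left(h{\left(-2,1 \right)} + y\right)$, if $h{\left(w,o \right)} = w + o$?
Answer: $-8932$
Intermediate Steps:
$h{\left(w,o \right)} = o + w$
$y = -76$
$116 \left(h{\left(-2,1 \right)} + y\right) = 116 \left(\left(1 - 2\right) - 76\right) = 116 \left(-1 - 76\right) = 116 \left(-77\right) = -8932$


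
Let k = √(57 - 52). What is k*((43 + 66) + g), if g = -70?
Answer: 39*√5 ≈ 87.207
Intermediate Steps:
k = √5 ≈ 2.2361
k*((43 + 66) + g) = √5*((43 + 66) - 70) = √5*(109 - 70) = √5*39 = 39*√5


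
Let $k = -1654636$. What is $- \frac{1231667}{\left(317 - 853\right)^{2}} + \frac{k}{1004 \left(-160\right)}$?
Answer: $\frac{2168088417}{360556480} \approx 6.0132$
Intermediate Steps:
$- \frac{1231667}{\left(317 - 853\right)^{2}} + \frac{k}{1004 \left(-160\right)} = - \frac{1231667}{\left(317 - 853\right)^{2}} - \frac{1654636}{1004 \left(-160\right)} = - \frac{1231667}{\left(-536\right)^{2}} - \frac{1654636}{-160640} = - \frac{1231667}{287296} - - \frac{413659}{40160} = \left(-1231667\right) \frac{1}{287296} + \frac{413659}{40160} = - \frac{1231667}{287296} + \frac{413659}{40160} = \frac{2168088417}{360556480}$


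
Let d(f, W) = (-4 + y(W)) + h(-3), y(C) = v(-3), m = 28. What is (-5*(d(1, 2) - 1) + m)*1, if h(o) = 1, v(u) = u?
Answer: 63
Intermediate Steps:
y(C) = -3
d(f, W) = -6 (d(f, W) = (-4 - 3) + 1 = -7 + 1 = -6)
(-5*(d(1, 2) - 1) + m)*1 = (-5*(-6 - 1) + 28)*1 = (-5*(-7) + 28)*1 = (35 + 28)*1 = 63*1 = 63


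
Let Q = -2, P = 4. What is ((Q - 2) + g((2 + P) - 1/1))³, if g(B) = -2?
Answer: -216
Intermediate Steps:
((Q - 2) + g((2 + P) - 1/1))³ = ((-2 - 2) - 2)³ = (-4 - 2)³ = (-6)³ = -216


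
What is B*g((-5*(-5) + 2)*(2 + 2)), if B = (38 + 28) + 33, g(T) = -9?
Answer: -891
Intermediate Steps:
B = 99 (B = 66 + 33 = 99)
B*g((-5*(-5) + 2)*(2 + 2)) = 99*(-9) = -891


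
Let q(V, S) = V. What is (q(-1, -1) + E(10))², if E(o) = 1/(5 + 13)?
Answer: 289/324 ≈ 0.89198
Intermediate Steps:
E(o) = 1/18
(q(-1, -1) + E(10))² = (-1 + 1/18)² = (-17/18)² = 289/324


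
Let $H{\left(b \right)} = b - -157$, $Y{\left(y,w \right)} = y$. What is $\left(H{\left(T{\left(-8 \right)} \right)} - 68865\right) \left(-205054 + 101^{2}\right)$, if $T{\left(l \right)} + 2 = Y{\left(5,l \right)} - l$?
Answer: $13385816541$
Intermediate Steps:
$T{\left(l \right)} = 3 - l$ ($T{\left(l \right)} = -2 - \left(-5 + l\right) = 3 - l$)
$H{\left(b \right)} = 157 + b$ ($H{\left(b \right)} = b + 157 = 157 + b$)
$\left(H{\left(T{\left(-8 \right)} \right)} - 68865\right) \left(-205054 + 101^{2}\right) = \left(\left(157 + \left(3 - -8\right)\right) - 68865\right) \left(-205054 + 101^{2}\right) = \left(\left(157 + \left(3 + 8\right)\right) - 68865\right) \left(-205054 + 10201\right) = \left(\left(157 + 11\right) - 68865\right) \left(-194853\right) = \left(168 - 68865\right) \left(-194853\right) = \left(-68697\right) \left(-194853\right) = 13385816541$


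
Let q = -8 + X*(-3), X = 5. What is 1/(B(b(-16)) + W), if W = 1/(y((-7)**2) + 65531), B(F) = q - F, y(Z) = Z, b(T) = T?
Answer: -65580/459059 ≈ -0.14286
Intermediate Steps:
q = -23 (q = -8 + 5*(-3) = -8 - 15 = -23)
B(F) = -23 - F
W = 1/65580 (W = 1/((-7)**2 + 65531) = 1/(49 + 65531) = 1/65580 ≈ 1.5249e-5)
1/(B(b(-16)) + W) = 1/((-23 - 1*(-16)) + 1/65580) = 1/((-23 + 16) + 1/65580) = 1/(-7 + 1/65580) = 1/(-459059/65580) = -65580/459059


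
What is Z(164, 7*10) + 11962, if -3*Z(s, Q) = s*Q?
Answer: 24406/3 ≈ 8135.3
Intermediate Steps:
Z(s, Q) = -Q*s/3 (Z(s, Q) = -s*Q/3 = -Q*s/3)
Z(164, 7*10) + 11962 = -1/3*7*10*164 + 11962 = -1/3*70*164 + 11962 = -11480/3 + 11962 = 24406/3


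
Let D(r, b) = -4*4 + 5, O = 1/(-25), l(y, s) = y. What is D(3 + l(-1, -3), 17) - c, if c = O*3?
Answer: -272/25 ≈ -10.880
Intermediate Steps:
O = -1/25 ≈ -0.040000
c = -3/25 (c = -1/25*3 = -3/25 ≈ -0.12000)
D(r, b) = -11 (D(r, b) = -16 + 5 = -11)
D(3 + l(-1, -3), 17) - c = -11 - 1*(-3/25) = -11 + 3/25 = -272/25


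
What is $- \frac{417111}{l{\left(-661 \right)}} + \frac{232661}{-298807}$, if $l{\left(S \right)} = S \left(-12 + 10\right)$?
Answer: $- \frac{124943264419}{395022854} \approx -316.29$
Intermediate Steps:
$l{\left(S \right)} = - 2 S$ ($l{\left(S \right)} = S \left(-2\right) = - 2 S$)
$- \frac{417111}{l{\left(-661 \right)}} + \frac{232661}{-298807} = - \frac{417111}{\left(-2\right) \left(-661\right)} + \frac{232661}{-298807} = - \frac{417111}{1322} + 232661 \left(- \frac{1}{298807}\right) = \left(-417111\right) \frac{1}{1322} - \frac{232661}{298807} = - \frac{417111}{1322} - \frac{232661}{298807} = - \frac{124943264419}{395022854}$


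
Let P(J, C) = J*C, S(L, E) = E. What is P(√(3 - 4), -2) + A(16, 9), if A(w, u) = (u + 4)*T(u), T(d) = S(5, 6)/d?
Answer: 26/3 - 2*I ≈ 8.6667 - 2.0*I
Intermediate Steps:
P(J, C) = C*J
T(d) = 6/d
A(w, u) = 6*(4 + u)/u (A(w, u) = (u + 4)*(6/u) = (4 + u)*(6/u) = 6*(4 + u)/u)
P(√(3 - 4), -2) + A(16, 9) = -2*√(3 - 4) + (6 + 24/9) = -2*I + (6 + 24*(⅑)) = -2*I + (6 + 8/3) = -2*I + 26/3 = 26/3 - 2*I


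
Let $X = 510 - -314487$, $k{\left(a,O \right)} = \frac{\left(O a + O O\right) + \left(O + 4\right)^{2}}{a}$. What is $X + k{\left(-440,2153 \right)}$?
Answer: $\frac{65128971}{220} \approx 2.9604 \cdot 10^{5}$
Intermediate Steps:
$k{\left(a,O \right)} = \frac{O^{2} + \left(4 + O\right)^{2} + O a}{a}$ ($k{\left(a,O \right)} = \frac{\left(O a + O^{2}\right) + \left(4 + O\right)^{2}}{a} = \frac{\left(O^{2} + O a\right) + \left(4 + O\right)^{2}}{a} = \frac{O^{2} + \left(4 + O\right)^{2} + O a}{a}$)
$X = 314997$ ($X = 510 + 314487 = 314997$)
$X + k{\left(-440,2153 \right)} = 314997 + \frac{2153^{2} + \left(4 + 2153\right)^{2} + 2153 \left(-440\right)}{-440} = 314997 - \frac{4635409 + 2157^{2} - 947320}{440} = 314997 - \frac{4635409 + 4652649 - 947320}{440} = 314997 - \frac{4170369}{220} = \frac{65128971}{220}$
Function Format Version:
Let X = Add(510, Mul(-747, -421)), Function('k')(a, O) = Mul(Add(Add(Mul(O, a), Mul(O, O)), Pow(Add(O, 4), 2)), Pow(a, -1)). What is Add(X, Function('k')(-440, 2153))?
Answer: Rational(65128971, 220) ≈ 2.9604e+5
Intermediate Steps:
Function('k')(a, O) = Mul(Pow(a, -1), Add(Pow(O, 2), Pow(Add(4, O), 2), Mul(O, a))) (Function('k')(a, O) = Mul(Add(Add(Mul(O, a), Pow(O, 2)), Pow(Add(4, O), 2)), Pow(a, -1)) = Mul(Add(Add(Pow(O, 2), Mul(O, a)), Pow(Add(4, O), 2)), Pow(a, -1)) = Mul(Add(Pow(O, 2), Pow(Add(4, O), 2), Mul(O, a)), Pow(a, -1)) = Mul(Pow(a, -1), Add(Pow(O, 2), Pow(Add(4, O), 2), Mul(O, a))))
X = 314997 (X = Add(510, 314487) = 314997)
Add(X, Function('k')(-440, 2153)) = Add(314997, Mul(Pow(-440, -1), Add(Pow(2153, 2), Pow(Add(4, 2153), 2), Mul(2153, -440)))) = Add(314997, Mul(Rational(-1, 440), Add(4635409, Pow(2157, 2), -947320))) = Add(314997, Mul(Rational(-1, 440), Add(4635409, 4652649, -947320))) = Add(314997, Mul(Rational(-1, 440), 8340738)) = Add(314997, Rational(-4170369, 220)) = Rational(65128971, 220)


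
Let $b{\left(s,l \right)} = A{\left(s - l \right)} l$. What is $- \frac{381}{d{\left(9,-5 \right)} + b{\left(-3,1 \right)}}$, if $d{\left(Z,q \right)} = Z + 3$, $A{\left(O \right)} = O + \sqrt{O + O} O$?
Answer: $- \frac{127}{8} - \frac{127 i \sqrt{2}}{8} \approx -15.875 - 22.451 i$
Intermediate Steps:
$A{\left(O \right)} = O + \sqrt{2} O^{\frac{3}{2}}$ ($A{\left(O \right)} = O + \sqrt{2 O} O = O + \sqrt{2} \sqrt{O} O = O + \sqrt{2} O^{\frac{3}{2}}$)
$d{\left(Z,q \right)} = 3 + Z$
$b{\left(s,l \right)} = l \left(s - l + \sqrt{2} \left(s - l\right)^{\frac{3}{2}}\right)$ ($b{\left(s,l \right)} = \left(\left(s - l\right) + \sqrt{2} \left(s - l\right)^{\frac{3}{2}}\right) l = \left(s - l + \sqrt{2} \left(s - l\right)^{\frac{3}{2}}\right) l = l \left(s - l + \sqrt{2} \left(s - l\right)^{\frac{3}{2}}\right)$)
$- \frac{381}{d{\left(9,-5 \right)} + b{\left(-3,1 \right)}} = - \frac{381}{\left(3 + 9\right) + 1 \left(-3 - 1 + \sqrt{2} \left(-3 - 1\right)^{\frac{3}{2}}\right)} = - \frac{381}{12 + 1 \left(-3 - 1 + \sqrt{2} \left(-3 - 1\right)^{\frac{3}{2}}\right)} = - \frac{381}{12 + 1 \left(-3 - 1 + \sqrt{2} \left(-4\right)^{\frac{3}{2}}\right)} = - \frac{381}{12 + 1 \left(-3 - 1 + \sqrt{2} \left(- 8 i\right)\right)} = - \frac{381}{12 + 1 \left(-3 - 1 - 8 i \sqrt{2}\right)} = - \frac{381}{12 + 1 \left(-4 - 8 i \sqrt{2}\right)} = - \frac{381}{12 - \left(4 + 8 i \sqrt{2}\right)} = - \frac{381}{8 - 8 i \sqrt{2}}$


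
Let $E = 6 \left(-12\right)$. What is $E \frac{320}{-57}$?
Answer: $\frac{7680}{19} \approx 404.21$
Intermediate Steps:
$E = -72$
$E \frac{320}{-57} = - 72 \frac{320}{-57} = - 72 \cdot 320 \left(- \frac{1}{57}\right) = \left(-72\right) \left(- \frac{320}{57}\right) = \frac{7680}{19}$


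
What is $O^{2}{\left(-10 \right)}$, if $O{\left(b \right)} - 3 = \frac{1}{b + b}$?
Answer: $\frac{3481}{400} \approx 8.7025$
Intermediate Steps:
$O{\left(b \right)} = 3 + \frac{1}{2 b}$ ($O{\left(b \right)} = 3 + \frac{1}{b + b} = 3 + \frac{1}{2 b}$)
$O^{2}{\left(-10 \right)} = \left(3 + \frac{1}{2 \left(-10\right)}\right)^{2} = \left(3 + \frac{1}{2} \left(- \frac{1}{10}\right)\right)^{2} = \left(3 - \frac{1}{20}\right)^{2} = \left(\frac{59}{20}\right)^{2} = \frac{3481}{400}$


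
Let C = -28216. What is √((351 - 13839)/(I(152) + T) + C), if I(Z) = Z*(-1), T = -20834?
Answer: 16*I*√12135144007/10493 ≈ 167.97*I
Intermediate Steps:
I(Z) = -Z
√((351 - 13839)/(I(152) + T) + C) = √((351 - 13839)/(-1*152 - 20834) - 28216) = √(-13488/(-152 - 20834) - 28216) = √(-13488/(-20986) - 28216) = √(-13488*(-1/20986) - 28216) = √(6744/10493 - 28216) = √(-296063744/10493) = 16*I*√12135144007/10493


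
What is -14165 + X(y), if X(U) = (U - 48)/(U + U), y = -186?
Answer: -878191/62 ≈ -14164.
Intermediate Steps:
X(U) = (-48 + U)/(2*U) (X(U) = (-48 + U)/((2*U)) = (-48 + U)*(1/(2*U)) = (-48 + U)/(2*U))
-14165 + X(y) = -14165 + (½)*(-48 - 186)/(-186) = -14165 + (½)*(-1/186)*(-234) = -14165 + 39/62 = -878191/62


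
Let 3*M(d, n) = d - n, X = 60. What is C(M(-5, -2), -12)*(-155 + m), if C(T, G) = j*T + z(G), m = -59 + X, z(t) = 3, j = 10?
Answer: 1078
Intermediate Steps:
M(d, n) = -n/3 + d/3 (M(d, n) = (d - n)/3 = -n/3 + d/3)
m = 1 (m = -59 + 60 = 1)
C(T, G) = 3 + 10*T (C(T, G) = 10*T + 3 = 3 + 10*T)
C(M(-5, -2), -12)*(-155 + m) = (3 + 10*(-1/3*(-2) + (1/3)*(-5)))*(-155 + 1) = (3 + 10*(2/3 - 5/3))*(-154) = (3 + 10*(-1))*(-154) = (3 - 10)*(-154) = -7*(-154) = 1078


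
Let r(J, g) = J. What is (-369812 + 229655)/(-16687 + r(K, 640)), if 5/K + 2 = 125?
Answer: 17239311/2052496 ≈ 8.3992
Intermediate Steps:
K = 5/123 (K = 5/(-2 + 125) = 5/123 ≈ 0.040650)
(-369812 + 229655)/(-16687 + r(K, 640)) = (-369812 + 229655)/(-16687 + 5/123) = -140157/(-2052496/123) = -140157*(-123/2052496) = 17239311/2052496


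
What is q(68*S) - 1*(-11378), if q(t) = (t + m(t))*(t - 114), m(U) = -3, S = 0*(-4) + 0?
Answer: 11720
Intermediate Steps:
S = 0 (S = 0 + 0 = 0)
q(t) = (-114 + t)*(-3 + t) (q(t) = (t - 3)*(t - 114) = (-3 + t)*(-114 + t) = (-114 + t)*(-3 + t))
q(68*S) - 1*(-11378) = (342 + (68*0)**2 - 7956*0) - 1*(-11378) = (342 + 0**2 - 117*0) + 11378 = (342 + 0 + 0) + 11378 = 342 + 11378 = 11720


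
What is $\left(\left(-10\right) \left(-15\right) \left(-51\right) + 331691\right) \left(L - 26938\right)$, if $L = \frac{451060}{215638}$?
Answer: $- \frac{941080744518372}{107819} \approx -8.7283 \cdot 10^{9}$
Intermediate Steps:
$L = \frac{225530}{107819}$ ($L = 451060 \cdot \frac{1}{215638} = \frac{225530}{107819} \approx 2.0917$)
$\left(\left(-10\right) \left(-15\right) \left(-51\right) + 331691\right) \left(L - 26938\right) = \left(\left(-10\right) \left(-15\right) \left(-51\right) + 331691\right) \left(\frac{225530}{107819} - 26938\right) = \left(150 \left(-51\right) + 331691\right) \left(- \frac{2904202692}{107819}\right) = \left(-7650 + 331691\right) \left(- \frac{2904202692}{107819}\right) = 324041 \left(- \frac{2904202692}{107819}\right) = - \frac{941080744518372}{107819}$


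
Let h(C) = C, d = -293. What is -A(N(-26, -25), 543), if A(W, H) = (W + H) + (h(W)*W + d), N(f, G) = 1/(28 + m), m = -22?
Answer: -9007/36 ≈ -250.19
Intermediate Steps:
N(f, G) = 1/6 (N(f, G) = 1/(28 - 22) = 1/6)
A(W, H) = -293 + H + W + W**2 (A(W, H) = (W + H) + (W*W - 293) = (H + W) + (W**2 - 293) = (H + W) + (-293 + W**2) = -293 + H + W + W**2)
-A(N(-26, -25), 543) = -(-293 + 543 + 1/6 + (1/6)**2) = -(-293 + 543 + 1/6 + 1/36) = -1*9007/36 = -9007/36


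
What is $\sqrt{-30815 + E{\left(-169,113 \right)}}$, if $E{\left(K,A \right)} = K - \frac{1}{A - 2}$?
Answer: $\frac{5 i \sqrt{15270159}}{111} \approx 176.02 i$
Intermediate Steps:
$E{\left(K,A \right)} = K - \frac{1}{-2 + A}$
$\sqrt{-30815 + E{\left(-169,113 \right)}} = \sqrt{-30815 + \frac{-1 - -338 + 113 \left(-169\right)}{-2 + 113}} = \sqrt{-30815 + \frac{-1 + 338 - 19097}{111}} = \sqrt{-30815 + \frac{1}{111} \left(-18760\right)} = \sqrt{-30815 - \frac{18760}{111}} = \sqrt{- \frac{3439225}{111}} = \frac{5 i \sqrt{15270159}}{111}$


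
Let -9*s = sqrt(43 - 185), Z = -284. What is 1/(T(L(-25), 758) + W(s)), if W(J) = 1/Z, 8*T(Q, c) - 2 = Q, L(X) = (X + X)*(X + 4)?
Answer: 284/37345 ≈ 0.0076048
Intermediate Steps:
L(X) = 2*X*(4 + X) (L(X) = (2*X)*(4 + X) = 2*X*(4 + X))
s = -I*sqrt(142)/9 (s = -sqrt(43 - 185)/9 = -I*sqrt(142)/9 ≈ -1.324*I)
T(Q, c) = 1/4 + Q/8
W(J) = -1/284 (W(J) = 1/(-284) = -1/284)
1/(T(L(-25), 758) + W(s)) = 1/((1/4 + (2*(-25)*(4 - 25))/8) - 1/284) = 1/((1/4 + (2*(-25)*(-21))/8) - 1/284) = 1/((1/4 + (1/8)*1050) - 1/284) = 1/((1/4 + 525/4) - 1/284) = 1/(263/2 - 1/284) = 1/(37345/284) = 284/37345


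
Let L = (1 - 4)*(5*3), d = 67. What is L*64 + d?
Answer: -2813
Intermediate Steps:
L = -45 (L = -3*15 = -45)
L*64 + d = -45*64 + 67 = -2880 + 67 = -2813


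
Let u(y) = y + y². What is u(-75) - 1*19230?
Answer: -13680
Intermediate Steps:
u(-75) - 1*19230 = -75*(1 - 75) - 1*19230 = -75*(-74) - 19230 = 5550 - 19230 = -13680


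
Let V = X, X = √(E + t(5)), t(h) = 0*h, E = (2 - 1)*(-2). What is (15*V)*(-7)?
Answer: -105*I*√2 ≈ -148.49*I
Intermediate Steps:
E = -2 (E = 1*(-2) = -2)
t(h) = 0
X = I*√2 (X = √(-2 + 0) = √(-2) = I*√2 ≈ 1.4142*I)
V = I*√2 ≈ 1.4142*I
(15*V)*(-7) = (15*(I*√2))*(-7) = (15*I*√2)*(-7) = -105*I*√2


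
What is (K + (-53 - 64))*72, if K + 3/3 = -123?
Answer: -17352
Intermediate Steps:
K = -124 (K = -1 - 123 = -124)
(K + (-53 - 64))*72 = (-124 + (-53 - 64))*72 = (-124 - 117)*72 = -241*72 = -17352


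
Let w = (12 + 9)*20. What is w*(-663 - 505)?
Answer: -490560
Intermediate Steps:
w = 420 (w = 21*20 = 420)
w*(-663 - 505) = 420*(-663 - 505) = 420*(-1168) = -490560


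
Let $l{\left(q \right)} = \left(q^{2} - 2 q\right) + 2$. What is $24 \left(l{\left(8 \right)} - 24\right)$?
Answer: $624$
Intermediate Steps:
$l{\left(q \right)} = 2 + q^{2} - 2 q$
$24 \left(l{\left(8 \right)} - 24\right) = 24 \left(\left(2 + 8^{2} - 16\right) - 24\right) = 24 \left(\left(2 + 64 - 16\right) - 24\right) = 24 \left(50 - 24\right) = 24 \cdot 26 = 624$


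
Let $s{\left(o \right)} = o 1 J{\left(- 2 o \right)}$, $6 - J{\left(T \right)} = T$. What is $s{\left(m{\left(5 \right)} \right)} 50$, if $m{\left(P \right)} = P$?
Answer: $4000$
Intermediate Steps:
$J{\left(T \right)} = 6 - T$
$s{\left(o \right)} = o \left(6 + 2 o\right)$ ($s{\left(o \right)} = o 1 \left(6 - - 2 o\right) = o \left(6 + 2 o\right)$)
$s{\left(m{\left(5 \right)} \right)} 50 = 2 \cdot 5 \left(3 + 5\right) 50 = 2 \cdot 5 \cdot 8 \cdot 50 = 80 \cdot 50 = 4000$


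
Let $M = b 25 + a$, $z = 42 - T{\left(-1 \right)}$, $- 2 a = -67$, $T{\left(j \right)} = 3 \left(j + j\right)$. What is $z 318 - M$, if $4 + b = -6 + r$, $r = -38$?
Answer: $\frac{32861}{2} \approx 16431.0$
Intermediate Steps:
$T{\left(j \right)} = 6 j$ ($T{\left(j \right)} = 3 \cdot 2 j = 6 j$)
$a = \frac{67}{2}$ ($a = \left(- \frac{1}{2}\right) \left(-67\right) = \frac{67}{2} \approx 33.5$)
$b = -48$ ($b = -4 - 44 = -48$)
$z = 48$ ($z = 42 - 6 \left(-1\right) = 42 - -6 = 42 + 6 = 48$)
$M = - \frac{2333}{2}$ ($M = \left(-48\right) 25 + \frac{67}{2} = -1200 + \frac{67}{2} = - \frac{2333}{2} \approx -1166.5$)
$z 318 - M = 48 \cdot 318 - - \frac{2333}{2} = 15264 + \frac{2333}{2} = \frac{32861}{2}$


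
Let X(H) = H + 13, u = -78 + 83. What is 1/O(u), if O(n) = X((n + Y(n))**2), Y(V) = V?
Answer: 1/113 ≈ 0.0088496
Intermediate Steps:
u = 5
X(H) = 13 + H
O(n) = 13 + 4*n**2 (O(n) = 13 + (n + n)**2 = 13 + (2*n)**2 = 13 + 4*n**2)
1/O(u) = 1/(13 + 4*5**2) = 1/(13 + 4*25) = 1/(13 + 100) = 1/113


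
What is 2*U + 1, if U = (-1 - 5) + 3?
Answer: -5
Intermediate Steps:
U = -3 (U = -6 + 3 = -3)
2*U + 1 = 2*(-3) + 1 = -6 + 1 = -5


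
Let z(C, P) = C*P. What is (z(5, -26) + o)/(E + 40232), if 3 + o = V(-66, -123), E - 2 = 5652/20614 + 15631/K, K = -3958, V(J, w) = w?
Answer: -10443547136/1641200371395 ≈ -0.0063634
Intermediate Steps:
E = -68333197/40795106 (E = 2 + (5652/20614 + 15631/(-3958)) = 2 + (5652*(1/20614) + 15631*(-1/3958)) = 2 + (2826/10307 - 15631/3958) = 2 - 149923409/40795106 = -68333197/40795106 ≈ -1.6750)
o = -126 (o = -3 - 123 = -126)
(z(5, -26) + o)/(E + 40232) = (5*(-26) - 126)/(-68333197/40795106 + 40232) = (-130 - 126)/(1641200371395/40795106) = -256*40795106/1641200371395 = -10443547136/1641200371395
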